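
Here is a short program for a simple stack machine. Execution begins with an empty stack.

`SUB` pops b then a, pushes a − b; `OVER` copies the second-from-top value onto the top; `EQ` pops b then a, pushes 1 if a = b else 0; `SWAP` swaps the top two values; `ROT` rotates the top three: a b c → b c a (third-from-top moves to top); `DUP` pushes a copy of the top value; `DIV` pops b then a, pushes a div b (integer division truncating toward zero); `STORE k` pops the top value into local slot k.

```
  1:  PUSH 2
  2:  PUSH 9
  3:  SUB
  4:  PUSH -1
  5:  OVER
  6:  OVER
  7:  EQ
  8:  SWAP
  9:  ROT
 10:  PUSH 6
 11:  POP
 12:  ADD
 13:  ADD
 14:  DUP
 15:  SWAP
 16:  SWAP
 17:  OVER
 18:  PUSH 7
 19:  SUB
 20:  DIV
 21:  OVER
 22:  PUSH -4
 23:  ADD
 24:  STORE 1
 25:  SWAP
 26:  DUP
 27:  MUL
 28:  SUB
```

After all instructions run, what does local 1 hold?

-12

PUSH 2   [2]
PUSH 9   [2, 9]
SUB      [-7]
PUSH -1  [-7, -1]
OVER     [-7, -1, -7]
OVER     [-7, -1, -7, -1]
EQ       [-7, -1, 0]
SWAP     [-7, 0, -1]
ROT      [0, -1, -7]
PUSH 6   [0, -1, -7, 6]
POP      [0, -1, -7]
ADD      [0, -8]
ADD      [-8]
DUP      [-8, -8]
SWAP     [-8, -8]
SWAP     [-8, -8]
OVER     [-8, -8, -8]
PUSH 7   [-8, -8, -8, 7]
SUB      [-8, -8, -15]
DIV      [-8, 0]
OVER     [-8, 0, -8]
PUSH -4  [-8, 0, -8, -4]
ADD      [-8, 0, -12]
STORE 1  [-8, 0]
SWAP     [0, -8]
DUP      [0, -8, -8]
MUL      [0, 64]
SUB      [-64]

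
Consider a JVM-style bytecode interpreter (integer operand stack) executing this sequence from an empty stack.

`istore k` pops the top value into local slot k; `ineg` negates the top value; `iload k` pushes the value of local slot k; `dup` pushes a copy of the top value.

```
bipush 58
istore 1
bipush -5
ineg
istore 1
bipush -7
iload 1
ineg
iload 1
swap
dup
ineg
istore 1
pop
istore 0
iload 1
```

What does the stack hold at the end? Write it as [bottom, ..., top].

bipush 58 -> 58
istore 1  -> (empty)
bipush -5 -> -5
ineg      -> 5
istore 1  -> (empty)
bipush -7 -> -7
iload 1   -> -7 5
ineg      -> -7 -5
iload 1   -> -7 -5 5
swap      -> -7 5 -5
dup       -> -7 5 -5 -5
ineg      -> -7 5 -5 5
istore 1  -> -7 5 -5
pop       -> -7 5
istore 0  -> -7
iload 1   -> -7 5

[-7, 5]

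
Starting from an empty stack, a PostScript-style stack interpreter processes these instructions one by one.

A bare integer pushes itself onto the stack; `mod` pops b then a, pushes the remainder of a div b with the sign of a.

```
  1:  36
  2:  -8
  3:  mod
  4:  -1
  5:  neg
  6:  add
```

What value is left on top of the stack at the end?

36  → [36]
-8  → [36, -8]
mod → [4]
-1  → [4, -1]
neg → [4, 1]
add → [5]

5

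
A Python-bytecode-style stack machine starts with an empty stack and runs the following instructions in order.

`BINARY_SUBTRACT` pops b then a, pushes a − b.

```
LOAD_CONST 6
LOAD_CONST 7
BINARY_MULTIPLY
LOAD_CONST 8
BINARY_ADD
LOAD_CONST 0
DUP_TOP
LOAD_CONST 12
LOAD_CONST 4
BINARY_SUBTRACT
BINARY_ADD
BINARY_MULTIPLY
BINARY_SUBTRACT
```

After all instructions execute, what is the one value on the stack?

50

LOAD_CONST 6     6
LOAD_CONST 7     6 7
BINARY_MULTIPLY  42
LOAD_CONST 8     42 8
BINARY_ADD       50
LOAD_CONST 0     50 0
DUP_TOP          50 0 0
LOAD_CONST 12    50 0 0 12
LOAD_CONST 4     50 0 0 12 4
BINARY_SUBTRACT  50 0 0 8
BINARY_ADD       50 0 8
BINARY_MULTIPLY  50 0
BINARY_SUBTRACT  50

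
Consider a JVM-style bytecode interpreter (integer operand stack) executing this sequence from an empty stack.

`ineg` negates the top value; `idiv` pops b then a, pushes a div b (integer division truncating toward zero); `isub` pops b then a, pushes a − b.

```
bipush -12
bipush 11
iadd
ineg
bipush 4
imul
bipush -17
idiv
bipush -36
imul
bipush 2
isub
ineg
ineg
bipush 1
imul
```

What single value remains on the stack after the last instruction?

bipush -12 : -12
bipush 11  : -12 11
iadd       : -1
ineg       : 1
bipush 4   : 1 4
imul       : 4
bipush -17 : 4 -17
idiv       : 0
bipush -36 : 0 -36
imul       : 0
bipush 2   : 0 2
isub       : -2
ineg       : 2
ineg       : -2
bipush 1   : -2 1
imul       : -2

-2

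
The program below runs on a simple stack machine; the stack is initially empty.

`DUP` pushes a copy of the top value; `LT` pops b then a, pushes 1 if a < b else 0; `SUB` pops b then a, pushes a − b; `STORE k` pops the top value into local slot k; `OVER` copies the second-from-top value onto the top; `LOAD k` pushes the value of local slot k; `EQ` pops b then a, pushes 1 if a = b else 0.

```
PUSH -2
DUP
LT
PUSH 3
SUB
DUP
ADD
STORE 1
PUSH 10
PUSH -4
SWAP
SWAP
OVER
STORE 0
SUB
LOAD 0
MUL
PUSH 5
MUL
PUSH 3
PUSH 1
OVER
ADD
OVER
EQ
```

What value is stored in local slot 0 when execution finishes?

10

PUSH -2 : -2
DUP     : -2 -2
LT      : 0
PUSH 3  : 0 3
SUB     : -3
DUP     : -3 -3
ADD     : -6
STORE 1 : (empty)
PUSH 10 : 10
PUSH -4 : 10 -4
SWAP    : -4 10
SWAP    : 10 -4
OVER    : 10 -4 10
STORE 0 : 10 -4
SUB     : 14
LOAD 0  : 14 10
MUL     : 140
PUSH 5  : 140 5
MUL     : 700
PUSH 3  : 700 3
PUSH 1  : 700 3 1
OVER    : 700 3 1 3
ADD     : 700 3 4
OVER    : 700 3 4 3
EQ      : 700 3 0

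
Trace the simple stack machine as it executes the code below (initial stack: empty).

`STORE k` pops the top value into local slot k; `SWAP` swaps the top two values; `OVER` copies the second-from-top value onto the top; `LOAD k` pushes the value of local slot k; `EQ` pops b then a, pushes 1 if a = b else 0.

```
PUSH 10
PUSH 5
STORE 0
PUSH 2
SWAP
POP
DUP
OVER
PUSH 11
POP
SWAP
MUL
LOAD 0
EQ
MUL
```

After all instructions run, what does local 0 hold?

5

PUSH 10 -> 10
PUSH 5  -> 10 5
STORE 0 -> 10
PUSH 2  -> 10 2
SWAP    -> 2 10
POP     -> 2
DUP     -> 2 2
OVER    -> 2 2 2
PUSH 11 -> 2 2 2 11
POP     -> 2 2 2
SWAP    -> 2 2 2
MUL     -> 2 4
LOAD 0  -> 2 4 5
EQ      -> 2 0
MUL     -> 0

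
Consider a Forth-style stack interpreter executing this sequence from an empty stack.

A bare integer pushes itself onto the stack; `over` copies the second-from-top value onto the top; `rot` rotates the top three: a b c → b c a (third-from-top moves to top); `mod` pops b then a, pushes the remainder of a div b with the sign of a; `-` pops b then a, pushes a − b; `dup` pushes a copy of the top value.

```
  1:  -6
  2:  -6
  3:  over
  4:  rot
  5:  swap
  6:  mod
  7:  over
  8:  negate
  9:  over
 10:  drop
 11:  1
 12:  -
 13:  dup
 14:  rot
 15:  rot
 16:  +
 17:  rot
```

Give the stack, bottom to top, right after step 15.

[-6, 5, 0, 5]

-6      [-6]
-6      [-6, -6]
over    [-6, -6, -6]
rot     [-6, -6, -6]
swap    [-6, -6, -6]
mod     [-6, 0]
over    [-6, 0, -6]
negate  [-6, 0, 6]
over    [-6, 0, 6, 0]
drop    [-6, 0, 6]
1       [-6, 0, 6, 1]
-       [-6, 0, 5]
dup     [-6, 0, 5, 5]
rot     [-6, 5, 5, 0]
rot     [-6, 5, 0, 5]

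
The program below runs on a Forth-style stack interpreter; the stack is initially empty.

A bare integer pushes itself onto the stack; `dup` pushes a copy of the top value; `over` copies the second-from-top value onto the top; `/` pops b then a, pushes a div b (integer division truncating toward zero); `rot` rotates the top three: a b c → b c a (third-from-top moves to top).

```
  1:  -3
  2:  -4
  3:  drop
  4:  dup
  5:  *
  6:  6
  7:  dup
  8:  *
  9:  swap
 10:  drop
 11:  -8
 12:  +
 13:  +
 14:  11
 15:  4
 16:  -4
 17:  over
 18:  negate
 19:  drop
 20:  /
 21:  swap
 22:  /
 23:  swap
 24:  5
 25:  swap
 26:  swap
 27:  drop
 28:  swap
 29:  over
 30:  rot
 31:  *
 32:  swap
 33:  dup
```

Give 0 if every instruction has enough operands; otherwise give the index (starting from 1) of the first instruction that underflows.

13

-3   -> -3
-4   -> -3 -4
drop -> -3
dup  -> -3 -3
*    -> 9
6    -> 9 6
dup  -> 9 6 6
*    -> 9 36
swap -> 36 9
drop -> 36
-8   -> 36 -8
+    -> 28
+  — needs 2 operands, stack has 1 → underflow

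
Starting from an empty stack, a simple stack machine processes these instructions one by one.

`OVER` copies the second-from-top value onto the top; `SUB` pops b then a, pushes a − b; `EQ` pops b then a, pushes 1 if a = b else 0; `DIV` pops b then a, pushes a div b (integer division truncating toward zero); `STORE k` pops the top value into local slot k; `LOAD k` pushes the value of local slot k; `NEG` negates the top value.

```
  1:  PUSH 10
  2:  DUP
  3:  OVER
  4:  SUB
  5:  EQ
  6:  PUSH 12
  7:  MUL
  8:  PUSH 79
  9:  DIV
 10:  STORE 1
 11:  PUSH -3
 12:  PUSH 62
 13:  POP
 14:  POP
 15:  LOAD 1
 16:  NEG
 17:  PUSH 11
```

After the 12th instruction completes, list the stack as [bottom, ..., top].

PUSH 10 -> 10
DUP     -> 10 10
OVER    -> 10 10 10
SUB     -> 10 0
EQ      -> 0
PUSH 12 -> 0 12
MUL     -> 0
PUSH 79 -> 0 79
DIV     -> 0
STORE 1 -> (empty)
PUSH -3 -> -3
PUSH 62 -> -3 62

[-3, 62]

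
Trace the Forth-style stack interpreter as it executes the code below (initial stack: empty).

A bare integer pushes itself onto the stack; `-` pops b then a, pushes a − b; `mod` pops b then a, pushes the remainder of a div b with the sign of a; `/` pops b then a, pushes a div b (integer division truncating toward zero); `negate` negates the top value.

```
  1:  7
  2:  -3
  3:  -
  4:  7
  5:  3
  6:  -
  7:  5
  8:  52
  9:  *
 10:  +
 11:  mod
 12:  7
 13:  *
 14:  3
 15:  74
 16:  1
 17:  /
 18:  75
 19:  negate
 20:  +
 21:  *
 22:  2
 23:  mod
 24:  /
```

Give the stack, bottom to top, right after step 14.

7   -> [7]
-3  -> [7, -3]
-   -> [10]
7   -> [10, 7]
3   -> [10, 7, 3]
-   -> [10, 4]
5   -> [10, 4, 5]
52  -> [10, 4, 5, 52]
*   -> [10, 4, 260]
+   -> [10, 264]
mod -> [10]
7   -> [10, 7]
*   -> [70]
3   -> [70, 3]

[70, 3]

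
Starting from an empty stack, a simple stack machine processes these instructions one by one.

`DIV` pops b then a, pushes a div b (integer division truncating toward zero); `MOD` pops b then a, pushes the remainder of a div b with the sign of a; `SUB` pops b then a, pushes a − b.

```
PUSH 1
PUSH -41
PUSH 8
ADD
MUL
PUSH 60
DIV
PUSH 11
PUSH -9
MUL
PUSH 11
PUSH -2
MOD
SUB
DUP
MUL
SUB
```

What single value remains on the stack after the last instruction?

-10000

PUSH 1   -> [1]
PUSH -41 -> [1, -41]
PUSH 8   -> [1, -41, 8]
ADD      -> [1, -33]
MUL      -> [-33]
PUSH 60  -> [-33, 60]
DIV      -> [0]
PUSH 11  -> [0, 11]
PUSH -9  -> [0, 11, -9]
MUL      -> [0, -99]
PUSH 11  -> [0, -99, 11]
PUSH -2  -> [0, -99, 11, -2]
MOD      -> [0, -99, 1]
SUB      -> [0, -100]
DUP      -> [0, -100, -100]
MUL      -> [0, 10000]
SUB      -> [-10000]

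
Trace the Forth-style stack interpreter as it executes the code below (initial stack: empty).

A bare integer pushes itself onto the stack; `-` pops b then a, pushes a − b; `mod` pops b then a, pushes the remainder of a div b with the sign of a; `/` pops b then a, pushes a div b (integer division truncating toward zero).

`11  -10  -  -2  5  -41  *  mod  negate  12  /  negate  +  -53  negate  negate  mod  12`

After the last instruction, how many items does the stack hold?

2

11     -> 11
-10    -> 11 -10
-      -> 21
-2     -> 21 -2
5      -> 21 -2 5
-41    -> 21 -2 5 -41
*      -> 21 -2 -205
mod    -> 21 -2
negate -> 21 2
12     -> 21 2 12
/      -> 21 0
negate -> 21 0
+      -> 21
-53    -> 21 -53
negate -> 21 53
negate -> 21 -53
mod    -> 21
12     -> 21 12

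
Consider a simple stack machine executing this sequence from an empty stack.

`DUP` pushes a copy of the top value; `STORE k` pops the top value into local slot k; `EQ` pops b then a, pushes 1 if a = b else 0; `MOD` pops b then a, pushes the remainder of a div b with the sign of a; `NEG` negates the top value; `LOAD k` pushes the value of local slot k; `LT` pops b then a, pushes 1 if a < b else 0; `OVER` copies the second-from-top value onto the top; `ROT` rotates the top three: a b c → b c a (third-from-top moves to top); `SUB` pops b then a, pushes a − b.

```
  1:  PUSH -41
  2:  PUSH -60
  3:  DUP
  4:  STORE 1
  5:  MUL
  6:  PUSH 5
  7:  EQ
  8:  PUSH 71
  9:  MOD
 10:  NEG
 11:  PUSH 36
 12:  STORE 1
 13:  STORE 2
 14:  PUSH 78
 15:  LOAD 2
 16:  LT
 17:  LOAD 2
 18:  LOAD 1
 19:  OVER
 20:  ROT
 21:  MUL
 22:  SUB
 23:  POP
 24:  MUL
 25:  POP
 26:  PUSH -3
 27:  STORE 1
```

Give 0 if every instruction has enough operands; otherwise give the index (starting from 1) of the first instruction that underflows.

24

PUSH -41  -41
PUSH -60  -41 -60
DUP       -41 -60 -60
STORE 1   -41 -60
MUL       2460
PUSH 5    2460 5
EQ        0
PUSH 71   0 71
MOD       0
NEG       0
PUSH 36   0 36
STORE 1   0
STORE 2   (empty)
PUSH 78   78
LOAD 2    78 0
LT        0
LOAD 2    0 0
LOAD 1    0 0 36
OVER      0 0 36 0
ROT       0 36 0 0
MUL       0 36 0
SUB       0 36
POP       0
MUL  — needs 2 operands, stack has 1 → underflow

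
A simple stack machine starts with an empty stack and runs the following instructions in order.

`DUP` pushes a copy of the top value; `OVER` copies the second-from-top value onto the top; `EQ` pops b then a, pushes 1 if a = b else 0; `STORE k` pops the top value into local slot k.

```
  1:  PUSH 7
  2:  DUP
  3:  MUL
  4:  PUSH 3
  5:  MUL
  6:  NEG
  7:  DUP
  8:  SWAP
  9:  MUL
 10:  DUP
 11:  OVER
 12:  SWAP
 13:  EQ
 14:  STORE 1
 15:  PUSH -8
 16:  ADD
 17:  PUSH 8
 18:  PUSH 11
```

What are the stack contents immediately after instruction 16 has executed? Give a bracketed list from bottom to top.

PUSH 7   [7]
DUP      [7, 7]
MUL      [49]
PUSH 3   [49, 3]
MUL      [147]
NEG      [-147]
DUP      [-147, -147]
SWAP     [-147, -147]
MUL      [21609]
DUP      [21609, 21609]
OVER     [21609, 21609, 21609]
SWAP     [21609, 21609, 21609]
EQ       [21609, 1]
STORE 1  [21609]
PUSH -8  [21609, -8]
ADD      [21601]

[21601]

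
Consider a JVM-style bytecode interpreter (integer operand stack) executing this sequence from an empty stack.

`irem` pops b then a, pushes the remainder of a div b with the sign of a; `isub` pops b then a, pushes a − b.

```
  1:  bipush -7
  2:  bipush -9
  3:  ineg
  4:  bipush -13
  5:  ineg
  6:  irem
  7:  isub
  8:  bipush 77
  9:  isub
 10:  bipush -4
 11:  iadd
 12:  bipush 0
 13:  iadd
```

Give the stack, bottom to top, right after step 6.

bipush -7  → -7
bipush -9  → -7 -9
ineg       → -7 9
bipush -13 → -7 9 -13
ineg       → -7 9 13
irem       → -7 9

[-7, 9]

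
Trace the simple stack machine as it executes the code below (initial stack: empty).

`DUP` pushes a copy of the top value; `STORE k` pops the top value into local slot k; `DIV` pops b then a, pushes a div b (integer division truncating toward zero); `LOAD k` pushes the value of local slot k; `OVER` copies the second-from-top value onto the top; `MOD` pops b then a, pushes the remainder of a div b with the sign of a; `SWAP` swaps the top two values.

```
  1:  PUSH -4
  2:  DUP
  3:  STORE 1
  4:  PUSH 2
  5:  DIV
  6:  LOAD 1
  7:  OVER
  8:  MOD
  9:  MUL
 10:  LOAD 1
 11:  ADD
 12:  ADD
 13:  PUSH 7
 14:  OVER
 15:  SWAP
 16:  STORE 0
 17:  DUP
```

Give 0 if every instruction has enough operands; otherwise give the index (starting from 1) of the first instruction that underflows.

PUSH -4 : [-4]
DUP     : [-4, -4]
STORE 1 : [-4]
PUSH 2  : [-4, 2]
DIV     : [-2]
LOAD 1  : [-2, -4]
OVER    : [-2, -4, -2]
MOD     : [-2, 0]
MUL     : [0]
LOAD 1  : [0, -4]
ADD     : [-4]
ADD  — needs 2 operands, stack has 1 → underflow

12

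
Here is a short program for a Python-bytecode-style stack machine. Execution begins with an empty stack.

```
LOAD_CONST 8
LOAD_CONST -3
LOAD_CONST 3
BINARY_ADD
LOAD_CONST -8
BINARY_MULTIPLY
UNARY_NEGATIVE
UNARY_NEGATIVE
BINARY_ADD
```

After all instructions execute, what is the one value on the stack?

LOAD_CONST 8     [8]
LOAD_CONST -3    [8, -3]
LOAD_CONST 3     [8, -3, 3]
BINARY_ADD       [8, 0]
LOAD_CONST -8    [8, 0, -8]
BINARY_MULTIPLY  [8, 0]
UNARY_NEGATIVE   [8, 0]
UNARY_NEGATIVE   [8, 0]
BINARY_ADD       [8]

8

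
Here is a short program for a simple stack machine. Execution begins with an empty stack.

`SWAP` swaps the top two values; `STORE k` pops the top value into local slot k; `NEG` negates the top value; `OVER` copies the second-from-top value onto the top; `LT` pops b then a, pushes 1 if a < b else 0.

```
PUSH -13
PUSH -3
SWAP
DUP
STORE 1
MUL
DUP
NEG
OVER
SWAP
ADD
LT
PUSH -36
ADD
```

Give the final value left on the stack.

-36

PUSH -13 → [-13]
PUSH -3  → [-13, -3]
SWAP     → [-3, -13]
DUP      → [-3, -13, -13]
STORE 1  → [-3, -13]
MUL      → [39]
DUP      → [39, 39]
NEG      → [39, -39]
OVER     → [39, -39, 39]
SWAP     → [39, 39, -39]
ADD      → [39, 0]
LT       → [0]
PUSH -36 → [0, -36]
ADD      → [-36]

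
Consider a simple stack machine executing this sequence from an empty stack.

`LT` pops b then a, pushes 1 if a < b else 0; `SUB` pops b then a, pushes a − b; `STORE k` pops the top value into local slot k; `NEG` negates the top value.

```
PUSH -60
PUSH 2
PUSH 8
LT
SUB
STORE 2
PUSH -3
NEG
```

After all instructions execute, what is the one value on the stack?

PUSH -60 -> -60
PUSH 2   -> -60 2
PUSH 8   -> -60 2 8
LT       -> -60 1
SUB      -> -61
STORE 2  -> (empty)
PUSH -3  -> -3
NEG      -> 3

3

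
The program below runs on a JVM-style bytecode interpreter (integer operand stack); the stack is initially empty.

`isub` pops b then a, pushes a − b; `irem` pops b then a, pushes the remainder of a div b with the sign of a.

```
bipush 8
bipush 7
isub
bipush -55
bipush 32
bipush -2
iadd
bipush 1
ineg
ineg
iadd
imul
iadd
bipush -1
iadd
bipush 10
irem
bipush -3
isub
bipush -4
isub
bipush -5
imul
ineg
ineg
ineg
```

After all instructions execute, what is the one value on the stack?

10

bipush 8    [8]
bipush 7    [8, 7]
isub        [1]
bipush -55  [1, -55]
bipush 32   [1, -55, 32]
bipush -2   [1, -55, 32, -2]
iadd        [1, -55, 30]
bipush 1    [1, -55, 30, 1]
ineg        [1, -55, 30, -1]
ineg        [1, -55, 30, 1]
iadd        [1, -55, 31]
imul        [1, -1705]
iadd        [-1704]
bipush -1   [-1704, -1]
iadd        [-1705]
bipush 10   [-1705, 10]
irem        [-5]
bipush -3   [-5, -3]
isub        [-2]
bipush -4   [-2, -4]
isub        [2]
bipush -5   [2, -5]
imul        [-10]
ineg        [10]
ineg        [-10]
ineg        [10]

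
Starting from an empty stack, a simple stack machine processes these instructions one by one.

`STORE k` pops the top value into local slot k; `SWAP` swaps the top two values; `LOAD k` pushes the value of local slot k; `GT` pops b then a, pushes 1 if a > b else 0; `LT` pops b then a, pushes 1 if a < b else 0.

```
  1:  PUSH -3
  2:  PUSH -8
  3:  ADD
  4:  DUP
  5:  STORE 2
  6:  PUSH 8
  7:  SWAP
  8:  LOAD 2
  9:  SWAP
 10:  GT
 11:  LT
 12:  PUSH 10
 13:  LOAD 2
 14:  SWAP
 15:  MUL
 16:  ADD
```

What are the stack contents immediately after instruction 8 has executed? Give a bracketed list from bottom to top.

[8, -11, -11]

PUSH -3 : [-3]
PUSH -8 : [-3, -8]
ADD     : [-11]
DUP     : [-11, -11]
STORE 2 : [-11]
PUSH 8  : [-11, 8]
SWAP    : [8, -11]
LOAD 2  : [8, -11, -11]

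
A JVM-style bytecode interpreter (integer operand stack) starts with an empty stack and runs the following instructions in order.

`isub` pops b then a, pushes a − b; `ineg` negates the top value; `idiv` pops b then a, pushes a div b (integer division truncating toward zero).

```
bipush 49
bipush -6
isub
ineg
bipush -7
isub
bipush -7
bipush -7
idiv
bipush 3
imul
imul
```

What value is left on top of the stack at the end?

bipush 49  49
bipush -6  49 -6
isub       55
ineg       -55
bipush -7  -55 -7
isub       -48
bipush -7  -48 -7
bipush -7  -48 -7 -7
idiv       -48 1
bipush 3   -48 1 3
imul       -48 3
imul       -144

-144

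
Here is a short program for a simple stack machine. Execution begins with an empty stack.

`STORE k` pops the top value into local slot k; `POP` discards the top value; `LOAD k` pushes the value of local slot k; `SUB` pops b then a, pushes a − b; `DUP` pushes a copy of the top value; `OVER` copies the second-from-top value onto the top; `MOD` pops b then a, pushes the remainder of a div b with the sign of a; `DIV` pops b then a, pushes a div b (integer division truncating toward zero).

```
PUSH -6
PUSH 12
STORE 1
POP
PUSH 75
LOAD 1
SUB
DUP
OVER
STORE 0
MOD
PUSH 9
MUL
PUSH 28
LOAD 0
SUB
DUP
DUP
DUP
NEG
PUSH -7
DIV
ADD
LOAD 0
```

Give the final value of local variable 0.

PUSH -6 -> [-6]
PUSH 12 -> [-6, 12]
STORE 1 -> [-6]
POP     -> []
PUSH 75 -> [75]
LOAD 1  -> [75, 12]
SUB     -> [63]
DUP     -> [63, 63]
OVER    -> [63, 63, 63]
STORE 0 -> [63, 63]
MOD     -> [0]
PUSH 9  -> [0, 9]
MUL     -> [0]
PUSH 28 -> [0, 28]
LOAD 0  -> [0, 28, 63]
SUB     -> [0, -35]
DUP     -> [0, -35, -35]
DUP     -> [0, -35, -35, -35]
DUP     -> [0, -35, -35, -35, -35]
NEG     -> [0, -35, -35, -35, 35]
PUSH -7 -> [0, -35, -35, -35, 35, -7]
DIV     -> [0, -35, -35, -35, -5]
ADD     -> [0, -35, -35, -40]
LOAD 0  -> [0, -35, -35, -40, 63]

63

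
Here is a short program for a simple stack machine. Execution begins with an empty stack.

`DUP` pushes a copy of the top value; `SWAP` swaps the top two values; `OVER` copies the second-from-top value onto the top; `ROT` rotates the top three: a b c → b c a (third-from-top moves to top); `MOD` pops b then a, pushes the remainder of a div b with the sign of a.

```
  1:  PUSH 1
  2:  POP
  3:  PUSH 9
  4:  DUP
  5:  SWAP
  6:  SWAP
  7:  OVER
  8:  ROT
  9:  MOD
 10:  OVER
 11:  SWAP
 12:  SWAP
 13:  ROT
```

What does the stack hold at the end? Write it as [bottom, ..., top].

[0, 9, 9]

PUSH 1 : 1
POP    : (empty)
PUSH 9 : 9
DUP    : 9 9
SWAP   : 9 9
SWAP   : 9 9
OVER   : 9 9 9
ROT    : 9 9 9
MOD    : 9 0
OVER   : 9 0 9
SWAP   : 9 9 0
SWAP   : 9 0 9
ROT    : 0 9 9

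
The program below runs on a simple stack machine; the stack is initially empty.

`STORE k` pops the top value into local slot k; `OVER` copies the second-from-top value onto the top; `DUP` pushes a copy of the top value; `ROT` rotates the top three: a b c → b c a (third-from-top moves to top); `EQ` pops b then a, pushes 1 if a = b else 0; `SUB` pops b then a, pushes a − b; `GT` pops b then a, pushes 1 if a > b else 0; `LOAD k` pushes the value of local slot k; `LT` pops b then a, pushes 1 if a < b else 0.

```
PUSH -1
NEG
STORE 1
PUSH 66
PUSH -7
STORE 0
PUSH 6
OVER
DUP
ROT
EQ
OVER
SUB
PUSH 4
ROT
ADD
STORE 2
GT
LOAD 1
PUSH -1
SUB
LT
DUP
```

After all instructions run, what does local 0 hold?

PUSH -1 -> [-1]
NEG     -> [1]
STORE 1 -> []
PUSH 66 -> [66]
PUSH -7 -> [66, -7]
STORE 0 -> [66]
PUSH 6  -> [66, 6]
OVER    -> [66, 6, 66]
DUP     -> [66, 6, 66, 66]
ROT     -> [66, 66, 66, 6]
EQ      -> [66, 66, 0]
OVER    -> [66, 66, 0, 66]
SUB     -> [66, 66, -66]
PUSH 4  -> [66, 66, -66, 4]
ROT     -> [66, -66, 4, 66]
ADD     -> [66, -66, 70]
STORE 2 -> [66, -66]
GT      -> [1]
LOAD 1  -> [1, 1]
PUSH -1 -> [1, 1, -1]
SUB     -> [1, 2]
LT      -> [1]
DUP     -> [1, 1]

-7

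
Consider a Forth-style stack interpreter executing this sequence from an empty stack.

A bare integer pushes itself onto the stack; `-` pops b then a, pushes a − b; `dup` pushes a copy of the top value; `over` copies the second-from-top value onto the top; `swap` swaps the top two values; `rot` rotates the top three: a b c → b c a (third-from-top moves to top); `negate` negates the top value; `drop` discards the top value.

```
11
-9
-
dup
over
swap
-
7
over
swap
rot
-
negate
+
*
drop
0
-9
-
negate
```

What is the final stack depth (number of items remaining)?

1

11      11
-9      11 -9
-       20
dup     20 20
over    20 20 20
swap    20 20 20
-       20 0
7       20 0 7
over    20 0 7 0
swap    20 0 0 7
rot     20 0 7 0
-       20 0 7
negate  20 0 -7
+       20 -7
*       -140
drop    (empty)
0       0
-9      0 -9
-       9
negate  -9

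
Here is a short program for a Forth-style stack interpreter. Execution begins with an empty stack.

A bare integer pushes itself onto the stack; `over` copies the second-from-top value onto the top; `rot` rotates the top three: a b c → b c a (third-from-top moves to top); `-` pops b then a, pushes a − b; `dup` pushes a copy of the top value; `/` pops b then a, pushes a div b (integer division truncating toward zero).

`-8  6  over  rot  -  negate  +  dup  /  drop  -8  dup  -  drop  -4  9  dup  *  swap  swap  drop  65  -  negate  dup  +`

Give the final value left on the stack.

138

-8     → -8
6      → -8 6
over   → -8 6 -8
rot    → 6 -8 -8
-      → 6 0
negate → 6 0
+      → 6
dup    → 6 6
/      → 1
drop   → (empty)
-8     → -8
dup    → -8 -8
-      → 0
drop   → (empty)
-4     → -4
9      → -4 9
dup    → -4 9 9
*      → -4 81
swap   → 81 -4
swap   → -4 81
drop   → -4
65     → -4 65
-      → -69
negate → 69
dup    → 69 69
+      → 138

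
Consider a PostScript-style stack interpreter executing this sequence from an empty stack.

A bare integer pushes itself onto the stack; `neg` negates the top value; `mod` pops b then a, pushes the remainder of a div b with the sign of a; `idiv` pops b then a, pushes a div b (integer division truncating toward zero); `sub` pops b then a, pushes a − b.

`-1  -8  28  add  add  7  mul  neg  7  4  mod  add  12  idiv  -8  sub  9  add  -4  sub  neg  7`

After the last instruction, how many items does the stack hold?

2

-1    -1
-8    -1 -8
28    -1 -8 28
add   -1 20
add   19
7     19 7
mul   133
neg   -133
7     -133 7
4     -133 7 4
mod   -133 3
add   -130
12    -130 12
idiv  -10
-8    -10 -8
sub   -2
9     -2 9
add   7
-4    7 -4
sub   11
neg   -11
7     -11 7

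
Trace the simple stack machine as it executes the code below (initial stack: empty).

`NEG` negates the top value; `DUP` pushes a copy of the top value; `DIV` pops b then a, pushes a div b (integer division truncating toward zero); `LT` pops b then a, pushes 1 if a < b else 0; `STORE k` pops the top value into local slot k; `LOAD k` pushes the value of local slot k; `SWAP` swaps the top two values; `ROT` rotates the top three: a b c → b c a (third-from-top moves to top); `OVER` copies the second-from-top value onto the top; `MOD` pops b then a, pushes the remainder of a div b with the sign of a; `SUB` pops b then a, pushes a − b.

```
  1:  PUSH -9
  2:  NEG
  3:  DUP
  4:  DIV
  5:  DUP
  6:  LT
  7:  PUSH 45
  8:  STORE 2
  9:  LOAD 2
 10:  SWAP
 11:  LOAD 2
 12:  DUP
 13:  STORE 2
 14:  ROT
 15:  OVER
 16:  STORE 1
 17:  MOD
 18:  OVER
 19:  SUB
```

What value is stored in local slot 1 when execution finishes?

PUSH -9  -9
NEG      9
DUP      9 9
DIV      1
DUP      1 1
LT       0
PUSH 45  0 45
STORE 2  0
LOAD 2   0 45
SWAP     45 0
LOAD 2   45 0 45
DUP      45 0 45 45
STORE 2  45 0 45
ROT      0 45 45
OVER     0 45 45 45
STORE 1  0 45 45
MOD      0 0
OVER     0 0 0
SUB      0 0

45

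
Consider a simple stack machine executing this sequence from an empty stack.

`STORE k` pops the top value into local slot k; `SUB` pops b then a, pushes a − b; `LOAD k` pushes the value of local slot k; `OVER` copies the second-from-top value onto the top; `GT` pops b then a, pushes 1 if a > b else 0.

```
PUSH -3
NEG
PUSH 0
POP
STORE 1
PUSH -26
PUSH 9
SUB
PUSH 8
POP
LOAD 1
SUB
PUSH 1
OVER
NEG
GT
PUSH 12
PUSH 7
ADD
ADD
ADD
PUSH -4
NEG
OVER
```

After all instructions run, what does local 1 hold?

3

PUSH -3  -> [-3]
NEG      -> [3]
PUSH 0   -> [3, 0]
POP      -> [3]
STORE 1  -> []
PUSH -26 -> [-26]
PUSH 9   -> [-26, 9]
SUB      -> [-35]
PUSH 8   -> [-35, 8]
POP      -> [-35]
LOAD 1   -> [-35, 3]
SUB      -> [-38]
PUSH 1   -> [-38, 1]
OVER     -> [-38, 1, -38]
NEG      -> [-38, 1, 38]
GT       -> [-38, 0]
PUSH 12  -> [-38, 0, 12]
PUSH 7   -> [-38, 0, 12, 7]
ADD      -> [-38, 0, 19]
ADD      -> [-38, 19]
ADD      -> [-19]
PUSH -4  -> [-19, -4]
NEG      -> [-19, 4]
OVER     -> [-19, 4, -19]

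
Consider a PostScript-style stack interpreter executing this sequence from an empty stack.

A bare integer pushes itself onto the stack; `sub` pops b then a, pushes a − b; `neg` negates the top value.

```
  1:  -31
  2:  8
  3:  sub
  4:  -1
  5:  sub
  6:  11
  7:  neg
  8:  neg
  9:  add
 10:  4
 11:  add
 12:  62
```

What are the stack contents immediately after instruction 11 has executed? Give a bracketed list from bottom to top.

-31 -> -31
8   -> -31 8
sub -> -39
-1  -> -39 -1
sub -> -38
11  -> -38 11
neg -> -38 -11
neg -> -38 11
add -> -27
4   -> -27 4
add -> -23

[-23]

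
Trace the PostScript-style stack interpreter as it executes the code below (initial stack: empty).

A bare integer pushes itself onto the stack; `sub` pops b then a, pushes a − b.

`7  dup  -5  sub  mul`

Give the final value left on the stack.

84

7   -> [7]
dup -> [7, 7]
-5  -> [7, 7, -5]
sub -> [7, 12]
mul -> [84]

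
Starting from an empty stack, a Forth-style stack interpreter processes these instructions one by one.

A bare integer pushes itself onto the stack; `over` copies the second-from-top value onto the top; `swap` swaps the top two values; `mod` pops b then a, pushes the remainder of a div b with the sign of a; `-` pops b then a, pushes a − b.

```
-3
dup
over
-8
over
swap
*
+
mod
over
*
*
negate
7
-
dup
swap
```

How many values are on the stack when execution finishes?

2

-3     → [-3]
dup    → [-3, -3]
over   → [-3, -3, -3]
-8     → [-3, -3, -3, -8]
over   → [-3, -3, -3, -8, -3]
swap   → [-3, -3, -3, -3, -8]
*      → [-3, -3, -3, 24]
+      → [-3, -3, 21]
mod    → [-3, -3]
over   → [-3, -3, -3]
*      → [-3, 9]
*      → [-27]
negate → [27]
7      → [27, 7]
-      → [20]
dup    → [20, 20]
swap   → [20, 20]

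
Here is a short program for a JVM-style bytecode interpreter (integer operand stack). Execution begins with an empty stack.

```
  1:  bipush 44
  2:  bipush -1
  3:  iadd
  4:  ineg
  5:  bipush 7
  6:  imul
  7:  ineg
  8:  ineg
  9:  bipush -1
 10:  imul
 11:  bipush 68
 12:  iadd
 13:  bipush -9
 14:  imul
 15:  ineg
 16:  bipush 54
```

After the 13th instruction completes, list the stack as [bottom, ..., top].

[369, -9]

bipush 44 -> [44]
bipush -1 -> [44, -1]
iadd      -> [43]
ineg      -> [-43]
bipush 7  -> [-43, 7]
imul      -> [-301]
ineg      -> [301]
ineg      -> [-301]
bipush -1 -> [-301, -1]
imul      -> [301]
bipush 68 -> [301, 68]
iadd      -> [369]
bipush -9 -> [369, -9]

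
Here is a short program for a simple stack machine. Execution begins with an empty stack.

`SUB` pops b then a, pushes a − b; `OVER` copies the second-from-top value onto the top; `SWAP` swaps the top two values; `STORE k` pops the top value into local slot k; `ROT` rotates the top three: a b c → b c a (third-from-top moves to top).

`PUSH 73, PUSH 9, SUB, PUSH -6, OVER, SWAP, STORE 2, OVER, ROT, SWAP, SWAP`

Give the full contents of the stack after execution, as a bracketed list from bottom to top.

[64, 64, 64]

PUSH 73 → 73
PUSH 9  → 73 9
SUB     → 64
PUSH -6 → 64 -6
OVER    → 64 -6 64
SWAP    → 64 64 -6
STORE 2 → 64 64
OVER    → 64 64 64
ROT     → 64 64 64
SWAP    → 64 64 64
SWAP    → 64 64 64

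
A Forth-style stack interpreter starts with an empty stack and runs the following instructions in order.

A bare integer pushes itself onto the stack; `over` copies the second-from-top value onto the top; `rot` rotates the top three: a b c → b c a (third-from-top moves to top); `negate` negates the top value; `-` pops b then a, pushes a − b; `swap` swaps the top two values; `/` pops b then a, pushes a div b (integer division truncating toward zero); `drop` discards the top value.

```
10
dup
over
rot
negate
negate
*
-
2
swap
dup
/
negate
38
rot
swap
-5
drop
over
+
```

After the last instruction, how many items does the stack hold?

3

10     : 10
dup    : 10 10
over   : 10 10 10
rot    : 10 10 10
negate : 10 10 -10
negate : 10 10 10
*      : 10 100
-      : -90
2      : -90 2
swap   : 2 -90
dup    : 2 -90 -90
/      : 2 1
negate : 2 -1
38     : 2 -1 38
rot    : -1 38 2
swap   : -1 2 38
-5     : -1 2 38 -5
drop   : -1 2 38
over   : -1 2 38 2
+      : -1 2 40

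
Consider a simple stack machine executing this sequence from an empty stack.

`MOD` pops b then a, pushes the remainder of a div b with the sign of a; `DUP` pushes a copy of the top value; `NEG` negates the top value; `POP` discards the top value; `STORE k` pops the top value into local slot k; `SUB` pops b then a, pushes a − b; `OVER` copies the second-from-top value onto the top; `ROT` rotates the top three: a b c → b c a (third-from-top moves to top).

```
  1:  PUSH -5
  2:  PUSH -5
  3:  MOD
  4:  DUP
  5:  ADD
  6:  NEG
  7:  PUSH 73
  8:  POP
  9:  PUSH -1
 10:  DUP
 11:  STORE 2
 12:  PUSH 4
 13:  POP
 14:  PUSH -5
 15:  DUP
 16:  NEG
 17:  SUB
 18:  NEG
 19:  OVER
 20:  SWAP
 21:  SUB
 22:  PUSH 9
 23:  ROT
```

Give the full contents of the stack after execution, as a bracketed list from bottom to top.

[0, -11, 9, -1]

PUSH -5 -> -5
PUSH -5 -> -5 -5
MOD     -> 0
DUP     -> 0 0
ADD     -> 0
NEG     -> 0
PUSH 73 -> 0 73
POP     -> 0
PUSH -1 -> 0 -1
DUP     -> 0 -1 -1
STORE 2 -> 0 -1
PUSH 4  -> 0 -1 4
POP     -> 0 -1
PUSH -5 -> 0 -1 -5
DUP     -> 0 -1 -5 -5
NEG     -> 0 -1 -5 5
SUB     -> 0 -1 -10
NEG     -> 0 -1 10
OVER    -> 0 -1 10 -1
SWAP    -> 0 -1 -1 10
SUB     -> 0 -1 -11
PUSH 9  -> 0 -1 -11 9
ROT     -> 0 -11 9 -1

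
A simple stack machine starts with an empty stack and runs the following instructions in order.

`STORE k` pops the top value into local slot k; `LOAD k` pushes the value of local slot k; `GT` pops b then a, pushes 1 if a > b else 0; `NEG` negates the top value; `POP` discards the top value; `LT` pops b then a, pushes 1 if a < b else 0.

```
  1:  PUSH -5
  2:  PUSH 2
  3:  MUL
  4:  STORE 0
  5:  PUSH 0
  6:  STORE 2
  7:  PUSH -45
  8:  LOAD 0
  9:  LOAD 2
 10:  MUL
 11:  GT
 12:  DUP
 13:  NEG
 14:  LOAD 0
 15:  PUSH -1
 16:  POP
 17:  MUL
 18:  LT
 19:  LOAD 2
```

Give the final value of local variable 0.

PUSH -5   [-5]
PUSH 2    [-5, 2]
MUL       [-10]
STORE 0   []
PUSH 0    [0]
STORE 2   []
PUSH -45  [-45]
LOAD 0    [-45, -10]
LOAD 2    [-45, -10, 0]
MUL       [-45, 0]
GT        [0]
DUP       [0, 0]
NEG       [0, 0]
LOAD 0    [0, 0, -10]
PUSH -1   [0, 0, -10, -1]
POP       [0, 0, -10]
MUL       [0, 0]
LT        [0]
LOAD 2    [0, 0]

-10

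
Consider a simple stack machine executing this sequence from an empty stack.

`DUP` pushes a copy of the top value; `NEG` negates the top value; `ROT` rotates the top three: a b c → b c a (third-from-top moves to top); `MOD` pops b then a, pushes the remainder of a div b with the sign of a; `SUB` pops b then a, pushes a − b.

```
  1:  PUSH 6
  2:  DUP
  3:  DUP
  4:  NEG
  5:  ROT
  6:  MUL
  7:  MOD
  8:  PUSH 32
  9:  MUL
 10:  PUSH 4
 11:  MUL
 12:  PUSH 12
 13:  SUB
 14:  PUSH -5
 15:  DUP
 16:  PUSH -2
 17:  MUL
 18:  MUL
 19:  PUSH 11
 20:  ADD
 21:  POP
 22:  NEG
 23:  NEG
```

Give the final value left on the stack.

756

PUSH 6  -> [6]
DUP     -> [6, 6]
DUP     -> [6, 6, 6]
NEG     -> [6, 6, -6]
ROT     -> [6, -6, 6]
MUL     -> [6, -36]
MOD     -> [6]
PUSH 32 -> [6, 32]
MUL     -> [192]
PUSH 4  -> [192, 4]
MUL     -> [768]
PUSH 12 -> [768, 12]
SUB     -> [756]
PUSH -5 -> [756, -5]
DUP     -> [756, -5, -5]
PUSH -2 -> [756, -5, -5, -2]
MUL     -> [756, -5, 10]
MUL     -> [756, -50]
PUSH 11 -> [756, -50, 11]
ADD     -> [756, -39]
POP     -> [756]
NEG     -> [-756]
NEG     -> [756]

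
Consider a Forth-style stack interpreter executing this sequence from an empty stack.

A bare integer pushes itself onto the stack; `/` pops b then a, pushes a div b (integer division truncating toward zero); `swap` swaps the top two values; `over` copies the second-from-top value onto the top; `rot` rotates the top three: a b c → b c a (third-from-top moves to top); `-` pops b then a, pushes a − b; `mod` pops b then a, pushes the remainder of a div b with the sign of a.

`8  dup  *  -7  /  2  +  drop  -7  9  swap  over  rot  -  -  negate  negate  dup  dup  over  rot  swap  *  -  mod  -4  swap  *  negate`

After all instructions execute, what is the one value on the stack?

8      -> 8
dup    -> 8 8
*      -> 64
-7     -> 64 -7
/      -> -9
2      -> -9 2
+      -> -7
drop   -> (empty)
-7     -> -7
9      -> -7 9
swap   -> 9 -7
over   -> 9 -7 9
rot    -> -7 9 9
-      -> -7 0
-      -> -7
negate -> 7
negate -> -7
dup    -> -7 -7
dup    -> -7 -7 -7
over   -> -7 -7 -7 -7
rot    -> -7 -7 -7 -7
swap   -> -7 -7 -7 -7
*      -> -7 -7 49
-      -> -7 -56
mod    -> -7
-4     -> -7 -4
swap   -> -4 -7
*      -> 28
negate -> -28

-28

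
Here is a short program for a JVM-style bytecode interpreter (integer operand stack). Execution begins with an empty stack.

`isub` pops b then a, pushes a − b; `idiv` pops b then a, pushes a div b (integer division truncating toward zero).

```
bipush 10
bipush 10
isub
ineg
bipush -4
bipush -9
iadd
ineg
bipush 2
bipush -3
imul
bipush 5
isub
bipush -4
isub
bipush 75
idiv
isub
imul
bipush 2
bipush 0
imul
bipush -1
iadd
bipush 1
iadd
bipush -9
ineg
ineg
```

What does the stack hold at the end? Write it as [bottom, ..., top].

[0, 0, -9]

bipush 10 : 10
bipush 10 : 10 10
isub      : 0
ineg      : 0
bipush -4 : 0 -4
bipush -9 : 0 -4 -9
iadd      : 0 -13
ineg      : 0 13
bipush 2  : 0 13 2
bipush -3 : 0 13 2 -3
imul      : 0 13 -6
bipush 5  : 0 13 -6 5
isub      : 0 13 -11
bipush -4 : 0 13 -11 -4
isub      : 0 13 -7
bipush 75 : 0 13 -7 75
idiv      : 0 13 0
isub      : 0 13
imul      : 0
bipush 2  : 0 2
bipush 0  : 0 2 0
imul      : 0 0
bipush -1 : 0 0 -1
iadd      : 0 -1
bipush 1  : 0 -1 1
iadd      : 0 0
bipush -9 : 0 0 -9
ineg      : 0 0 9
ineg      : 0 0 -9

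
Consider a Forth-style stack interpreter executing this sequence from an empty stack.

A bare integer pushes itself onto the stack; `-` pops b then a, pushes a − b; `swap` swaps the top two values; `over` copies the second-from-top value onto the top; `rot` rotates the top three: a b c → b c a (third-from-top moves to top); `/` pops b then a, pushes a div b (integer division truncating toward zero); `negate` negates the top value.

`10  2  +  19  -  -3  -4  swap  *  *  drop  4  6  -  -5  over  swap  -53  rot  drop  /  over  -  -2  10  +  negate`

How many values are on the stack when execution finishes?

3

10     -> 10
2      -> 10 2
+      -> 12
19     -> 12 19
-      -> -7
-3     -> -7 -3
-4     -> -7 -3 -4
swap   -> -7 -4 -3
*      -> -7 12
*      -> -84
drop   -> (empty)
4      -> 4
6      -> 4 6
-      -> -2
-5     -> -2 -5
over   -> -2 -5 -2
swap   -> -2 -2 -5
-53    -> -2 -2 -5 -53
rot    -> -2 -5 -53 -2
drop   -> -2 -5 -53
/      -> -2 0
over   -> -2 0 -2
-      -> -2 2
-2     -> -2 2 -2
10     -> -2 2 -2 10
+      -> -2 2 8
negate -> -2 2 -8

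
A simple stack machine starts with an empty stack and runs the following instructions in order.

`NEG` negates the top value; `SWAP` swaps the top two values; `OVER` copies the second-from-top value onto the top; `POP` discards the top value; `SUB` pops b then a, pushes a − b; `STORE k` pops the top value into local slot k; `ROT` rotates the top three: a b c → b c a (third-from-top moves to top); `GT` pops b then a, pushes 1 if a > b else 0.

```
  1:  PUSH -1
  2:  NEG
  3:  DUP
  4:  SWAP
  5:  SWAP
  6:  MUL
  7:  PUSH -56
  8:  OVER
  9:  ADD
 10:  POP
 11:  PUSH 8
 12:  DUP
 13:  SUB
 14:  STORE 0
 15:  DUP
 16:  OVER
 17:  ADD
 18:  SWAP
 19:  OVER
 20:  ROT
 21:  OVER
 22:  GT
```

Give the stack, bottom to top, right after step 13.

PUSH -1  : [-1]
NEG      : [1]
DUP      : [1, 1]
SWAP     : [1, 1]
SWAP     : [1, 1]
MUL      : [1]
PUSH -56 : [1, -56]
OVER     : [1, -56, 1]
ADD      : [1, -55]
POP      : [1]
PUSH 8   : [1, 8]
DUP      : [1, 8, 8]
SUB      : [1, 0]

[1, 0]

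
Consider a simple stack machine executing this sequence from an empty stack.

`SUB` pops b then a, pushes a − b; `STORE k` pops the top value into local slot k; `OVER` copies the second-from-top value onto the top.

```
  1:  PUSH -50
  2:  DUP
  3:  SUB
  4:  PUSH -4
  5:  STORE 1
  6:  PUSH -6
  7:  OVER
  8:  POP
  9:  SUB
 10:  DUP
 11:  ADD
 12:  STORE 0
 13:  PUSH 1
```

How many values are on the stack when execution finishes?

1

PUSH -50 -> [-50]
DUP      -> [-50, -50]
SUB      -> [0]
PUSH -4  -> [0, -4]
STORE 1  -> [0]
PUSH -6  -> [0, -6]
OVER     -> [0, -6, 0]
POP      -> [0, -6]
SUB      -> [6]
DUP      -> [6, 6]
ADD      -> [12]
STORE 0  -> []
PUSH 1   -> [1]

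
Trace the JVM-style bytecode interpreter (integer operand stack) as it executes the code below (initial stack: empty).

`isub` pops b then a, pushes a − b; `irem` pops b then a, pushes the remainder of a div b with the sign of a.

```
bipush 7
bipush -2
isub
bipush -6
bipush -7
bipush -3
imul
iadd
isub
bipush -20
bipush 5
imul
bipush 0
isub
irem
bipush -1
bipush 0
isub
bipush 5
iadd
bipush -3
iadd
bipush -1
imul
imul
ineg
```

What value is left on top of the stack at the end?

-6

bipush 7   -> 7
bipush -2  -> 7 -2
isub       -> 9
bipush -6  -> 9 -6
bipush -7  -> 9 -6 -7
bipush -3  -> 9 -6 -7 -3
imul       -> 9 -6 21
iadd       -> 9 15
isub       -> -6
bipush -20 -> -6 -20
bipush 5   -> -6 -20 5
imul       -> -6 -100
bipush 0   -> -6 -100 0
isub       -> -6 -100
irem       -> -6
bipush -1  -> -6 -1
bipush 0   -> -6 -1 0
isub       -> -6 -1
bipush 5   -> -6 -1 5
iadd       -> -6 4
bipush -3  -> -6 4 -3
iadd       -> -6 1
bipush -1  -> -6 1 -1
imul       -> -6 -1
imul       -> 6
ineg       -> -6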